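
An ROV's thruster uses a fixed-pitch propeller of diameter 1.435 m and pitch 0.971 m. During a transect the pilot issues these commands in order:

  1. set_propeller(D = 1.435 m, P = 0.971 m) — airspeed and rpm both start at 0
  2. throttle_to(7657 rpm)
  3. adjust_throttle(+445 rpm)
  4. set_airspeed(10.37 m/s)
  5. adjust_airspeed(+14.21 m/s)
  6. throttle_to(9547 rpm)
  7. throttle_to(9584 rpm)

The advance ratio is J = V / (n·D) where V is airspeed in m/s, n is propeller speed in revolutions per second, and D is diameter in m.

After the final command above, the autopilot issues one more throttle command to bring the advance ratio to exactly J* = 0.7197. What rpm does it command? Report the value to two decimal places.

set_propeller: D = 1.435 m, P = 0.971 m (p = P/D = 0.676655); state ← (V=0, rpm=0)
throttle_to(7657): rpm ← 7657
adjust_throttle(+445): rpm ← 7657 +445 = 8102
set_airspeed(10.37): V ← 10.37 m/s
adjust_airspeed(+14.21): V ← 10.37 +14.21 = 24.58 m/s
throttle_to(9547): rpm ← 9547
throttle_to(9584): rpm ← 9584
final state: V = 24.58 m/s, rpm = 9584 → n = rpm/60 = 159.733333 rev/s
target J* = 0.7197; solve J* = V/(n·D) for n: n = V/(J*·D) = 24.58/(0.7197 × 1.435) = 23.800083 rev/s
rpm = 60·n = 1428.004990

rpm = 1428.00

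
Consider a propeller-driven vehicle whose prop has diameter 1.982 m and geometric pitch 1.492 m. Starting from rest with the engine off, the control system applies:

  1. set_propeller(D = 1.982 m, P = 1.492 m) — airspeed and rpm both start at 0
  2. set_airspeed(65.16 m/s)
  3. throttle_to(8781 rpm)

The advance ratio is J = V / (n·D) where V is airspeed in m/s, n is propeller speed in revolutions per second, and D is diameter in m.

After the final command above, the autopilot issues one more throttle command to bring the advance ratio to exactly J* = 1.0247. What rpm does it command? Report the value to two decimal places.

set_propeller: D = 1.982 m, P = 1.492 m (p = P/D = 0.752775); state ← (V=0, rpm=0)
set_airspeed(65.16): V ← 65.16 m/s
throttle_to(8781): rpm ← 8781
final state: V = 65.16 m/s, rpm = 8781 → n = rpm/60 = 146.350000 rev/s
target J* = 1.0247; solve J* = V/(n·D) for n: n = V/(J*·D) = 65.16/(1.0247 × 1.982) = 32.083422 rev/s
rpm = 60·n = 1925.005345

rpm = 1925.01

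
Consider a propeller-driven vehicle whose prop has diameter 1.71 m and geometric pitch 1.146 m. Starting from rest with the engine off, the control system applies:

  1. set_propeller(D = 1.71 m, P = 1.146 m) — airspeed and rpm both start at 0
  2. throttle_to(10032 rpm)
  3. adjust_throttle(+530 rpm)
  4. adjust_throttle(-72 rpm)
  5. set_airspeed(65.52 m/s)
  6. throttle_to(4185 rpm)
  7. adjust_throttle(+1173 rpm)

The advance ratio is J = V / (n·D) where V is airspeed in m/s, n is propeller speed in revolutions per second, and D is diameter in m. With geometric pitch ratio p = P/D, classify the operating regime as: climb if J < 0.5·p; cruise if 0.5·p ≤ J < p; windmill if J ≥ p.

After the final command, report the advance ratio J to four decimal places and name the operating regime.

J = 0.4291, regime = cruise

set_propeller: D = 1.71 m, P = 1.146 m (p = P/D = 0.670175); state ← (V=0, rpm=0)
throttle_to(10032): rpm ← 10032
adjust_throttle(+530): rpm ← 10032 +530 = 10562
adjust_throttle(-72): rpm ← 10562 -72 = 10490
set_airspeed(65.52): V ← 65.52 m/s
throttle_to(4185): rpm ← 4185
adjust_throttle(+1173): rpm ← 4185 +1173 = 5358
final state: V = 65.52 m/s, rpm = 5358 → n = rpm/60 = 89.300000 rev/s
J = V / (n·D) = 65.52 / (89.300000 × 1.71) = 0.429068
regime bands: climb J<0.3351 | cruise [0.3351, 0.6702) | windmill J≥0.6702
J = 0.4291 → cruise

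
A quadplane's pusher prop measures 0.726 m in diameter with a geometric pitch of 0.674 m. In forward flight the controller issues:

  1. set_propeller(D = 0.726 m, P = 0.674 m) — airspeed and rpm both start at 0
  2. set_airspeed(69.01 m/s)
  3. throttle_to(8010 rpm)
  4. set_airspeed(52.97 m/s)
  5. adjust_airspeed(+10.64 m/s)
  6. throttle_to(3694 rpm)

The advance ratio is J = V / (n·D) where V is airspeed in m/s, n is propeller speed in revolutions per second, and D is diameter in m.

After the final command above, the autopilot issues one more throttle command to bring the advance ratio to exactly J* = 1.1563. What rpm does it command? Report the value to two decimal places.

rpm = 4546.42

set_propeller: D = 0.726 m, P = 0.674 m (p = P/D = 0.928375); state ← (V=0, rpm=0)
set_airspeed(69.01): V ← 69.01 m/s
throttle_to(8010): rpm ← 8010
set_airspeed(52.97): V ← 52.97 m/s
adjust_airspeed(+10.64): V ← 52.97 +10.64 = 63.61 m/s
throttle_to(3694): rpm ← 3694
final state: V = 63.61 m/s, rpm = 3694 → n = rpm/60 = 61.566667 rev/s
target J* = 1.1563; solve J* = V/(n·D) for n: n = V/(J*·D) = 63.61/(1.1563 × 0.726) = 75.773657 rev/s
rpm = 60·n = 4546.419436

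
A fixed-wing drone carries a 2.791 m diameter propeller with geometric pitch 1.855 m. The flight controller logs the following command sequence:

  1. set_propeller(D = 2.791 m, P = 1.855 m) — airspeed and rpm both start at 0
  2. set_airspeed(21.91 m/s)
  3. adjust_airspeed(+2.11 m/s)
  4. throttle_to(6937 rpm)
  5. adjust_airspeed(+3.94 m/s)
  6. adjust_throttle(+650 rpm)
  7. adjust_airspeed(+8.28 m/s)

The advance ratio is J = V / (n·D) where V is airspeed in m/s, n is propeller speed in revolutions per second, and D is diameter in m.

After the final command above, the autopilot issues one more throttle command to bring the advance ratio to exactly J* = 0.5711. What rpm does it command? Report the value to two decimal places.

rpm = 1364.17

set_propeller: D = 2.791 m, P = 1.855 m (p = P/D = 0.664636); state ← (V=0, rpm=0)
set_airspeed(21.91): V ← 21.91 m/s
adjust_airspeed(+2.11): V ← 21.91 +2.11 = 24.02 m/s
throttle_to(6937): rpm ← 6937
adjust_airspeed(+3.94): V ← 24.02 +3.94 = 27.96 m/s
adjust_throttle(+650): rpm ← 6937 +650 = 7587
adjust_airspeed(+8.28): V ← 27.96 +8.28 = 36.24 m/s
final state: V = 36.24 m/s, rpm = 7587 → n = rpm/60 = 126.450000 rev/s
target J* = 0.5711; solve J* = V/(n·D) for n: n = V/(J*·D) = 36.24/(0.5711 × 2.791) = 22.736112 rev/s
rpm = 60·n = 1364.166696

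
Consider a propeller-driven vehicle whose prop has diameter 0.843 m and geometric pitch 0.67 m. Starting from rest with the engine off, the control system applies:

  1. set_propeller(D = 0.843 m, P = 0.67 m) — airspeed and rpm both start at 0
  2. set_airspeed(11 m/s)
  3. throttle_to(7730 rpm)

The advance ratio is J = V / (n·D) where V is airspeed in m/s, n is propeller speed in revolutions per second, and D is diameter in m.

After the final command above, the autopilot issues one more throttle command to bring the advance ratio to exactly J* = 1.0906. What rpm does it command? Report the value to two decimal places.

rpm = 717.88

set_propeller: D = 0.843 m, P = 0.67 m (p = P/D = 0.794781); state ← (V=0, rpm=0)
set_airspeed(11): V ← 11 m/s
throttle_to(7730): rpm ← 7730
final state: V = 11 m/s, rpm = 7730 → n = rpm/60 = 128.833333 rev/s
target J* = 1.0906; solve J* = V/(n·D) for n: n = V/(J*·D) = 11/(1.0906 × 0.843) = 11.964639 rev/s
rpm = 60·n = 717.878369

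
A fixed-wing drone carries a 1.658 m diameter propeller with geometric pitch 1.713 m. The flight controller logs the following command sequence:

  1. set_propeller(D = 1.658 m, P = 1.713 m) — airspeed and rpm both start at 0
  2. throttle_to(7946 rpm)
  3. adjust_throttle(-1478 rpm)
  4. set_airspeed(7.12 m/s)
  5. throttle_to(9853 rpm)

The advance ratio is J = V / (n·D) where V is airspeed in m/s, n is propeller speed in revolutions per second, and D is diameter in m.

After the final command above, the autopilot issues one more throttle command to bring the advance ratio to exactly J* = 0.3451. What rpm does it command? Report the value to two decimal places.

rpm = 746.62

set_propeller: D = 1.658 m, P = 1.713 m (p = P/D = 1.033172); state ← (V=0, rpm=0)
throttle_to(7946): rpm ← 7946
adjust_throttle(-1478): rpm ← 7946 -1478 = 6468
set_airspeed(7.12): V ← 7.12 m/s
throttle_to(9853): rpm ← 9853
final state: V = 7.12 m/s, rpm = 9853 → n = rpm/60 = 164.216667 rev/s
target J* = 0.3451; solve J* = V/(n·D) for n: n = V/(J*·D) = 7.12/(0.3451 × 1.658) = 12.443728 rev/s
rpm = 60·n = 746.623678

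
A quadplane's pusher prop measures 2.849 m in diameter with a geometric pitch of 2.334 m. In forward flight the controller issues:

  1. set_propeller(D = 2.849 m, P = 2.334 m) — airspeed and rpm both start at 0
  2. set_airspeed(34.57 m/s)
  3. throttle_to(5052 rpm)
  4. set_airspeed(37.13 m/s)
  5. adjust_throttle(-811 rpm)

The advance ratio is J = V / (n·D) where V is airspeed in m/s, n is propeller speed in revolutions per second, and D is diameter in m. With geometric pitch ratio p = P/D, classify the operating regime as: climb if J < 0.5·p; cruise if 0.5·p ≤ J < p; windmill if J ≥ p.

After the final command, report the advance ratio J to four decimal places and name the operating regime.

set_propeller: D = 2.849 m, P = 2.334 m (p = P/D = 0.819235); state ← (V=0, rpm=0)
set_airspeed(34.57): V ← 34.57 m/s
throttle_to(5052): rpm ← 5052
set_airspeed(37.13): V ← 37.13 m/s
adjust_throttle(-811): rpm ← 5052 -811 = 4241
final state: V = 37.13 m/s, rpm = 4241 → n = rpm/60 = 70.683333 rev/s
J = V / (n·D) = 37.13 / (70.683333 × 2.849) = 0.184381
regime bands: climb J<0.4096 | cruise [0.4096, 0.8192) | windmill J≥0.8192
J = 0.1844 → climb

J = 0.1844, regime = climb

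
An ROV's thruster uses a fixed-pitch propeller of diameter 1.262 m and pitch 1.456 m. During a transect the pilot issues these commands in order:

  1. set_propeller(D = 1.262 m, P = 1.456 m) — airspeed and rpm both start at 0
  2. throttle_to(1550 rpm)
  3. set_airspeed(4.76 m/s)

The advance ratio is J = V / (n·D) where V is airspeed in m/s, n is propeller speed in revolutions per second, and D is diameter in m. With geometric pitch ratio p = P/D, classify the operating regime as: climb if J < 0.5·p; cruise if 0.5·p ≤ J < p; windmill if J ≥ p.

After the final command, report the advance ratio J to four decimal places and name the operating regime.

set_propeller: D = 1.262 m, P = 1.456 m (p = P/D = 1.153724); state ← (V=0, rpm=0)
throttle_to(1550): rpm ← 1550
set_airspeed(4.76): V ← 4.76 m/s
final state: V = 4.76 m/s, rpm = 1550 → n = rpm/60 = 25.833333 rev/s
J = V / (n·D) = 4.76 / (25.833333 × 1.262) = 0.146005
regime bands: climb J<0.5769 | cruise [0.5769, 1.1537) | windmill J≥1.1537
J = 0.1460 → climb

J = 0.1460, regime = climb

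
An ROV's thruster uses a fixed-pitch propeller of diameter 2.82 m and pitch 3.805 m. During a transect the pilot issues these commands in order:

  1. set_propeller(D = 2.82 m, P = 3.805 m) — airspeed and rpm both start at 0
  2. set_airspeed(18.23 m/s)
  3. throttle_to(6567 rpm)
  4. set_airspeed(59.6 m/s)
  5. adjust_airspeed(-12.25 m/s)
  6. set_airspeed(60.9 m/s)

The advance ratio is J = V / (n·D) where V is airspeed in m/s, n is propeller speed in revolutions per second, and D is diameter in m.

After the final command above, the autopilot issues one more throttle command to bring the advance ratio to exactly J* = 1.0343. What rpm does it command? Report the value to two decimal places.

set_propeller: D = 2.82 m, P = 3.805 m (p = P/D = 1.349291); state ← (V=0, rpm=0)
set_airspeed(18.23): V ← 18.23 m/s
throttle_to(6567): rpm ← 6567
set_airspeed(59.6): V ← 59.6 m/s
adjust_airspeed(-12.25): V ← 59.6 -12.25 = 47.35 m/s
set_airspeed(60.9): V ← 60.9 m/s
final state: V = 60.9 m/s, rpm = 6567 → n = rpm/60 = 109.450000 rev/s
target J* = 1.0343; solve J* = V/(n·D) for n: n = V/(J*·D) = 60.9/(1.0343 × 2.82) = 20.879575 rev/s
rpm = 60·n = 1252.774515

rpm = 1252.77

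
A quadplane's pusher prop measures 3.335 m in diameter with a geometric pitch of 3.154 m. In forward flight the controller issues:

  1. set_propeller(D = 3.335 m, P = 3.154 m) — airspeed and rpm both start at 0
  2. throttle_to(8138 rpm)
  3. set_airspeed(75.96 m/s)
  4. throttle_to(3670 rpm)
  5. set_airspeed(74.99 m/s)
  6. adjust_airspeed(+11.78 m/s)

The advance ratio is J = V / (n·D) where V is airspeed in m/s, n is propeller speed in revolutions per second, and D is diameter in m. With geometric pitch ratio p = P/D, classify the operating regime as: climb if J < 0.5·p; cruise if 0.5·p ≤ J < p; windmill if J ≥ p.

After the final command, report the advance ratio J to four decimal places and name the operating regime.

J = 0.4254, regime = climb

set_propeller: D = 3.335 m, P = 3.154 m (p = P/D = 0.945727); state ← (V=0, rpm=0)
throttle_to(8138): rpm ← 8138
set_airspeed(75.96): V ← 75.96 m/s
throttle_to(3670): rpm ← 3670
set_airspeed(74.99): V ← 74.99 m/s
adjust_airspeed(+11.78): V ← 74.99 +11.78 = 86.77 m/s
final state: V = 86.77 m/s, rpm = 3670 → n = rpm/60 = 61.166667 rev/s
J = V / (n·D) = 86.77 / (61.166667 × 3.335) = 0.425362
regime bands: climb J<0.4729 | cruise [0.4729, 0.9457) | windmill J≥0.9457
J = 0.4254 → climb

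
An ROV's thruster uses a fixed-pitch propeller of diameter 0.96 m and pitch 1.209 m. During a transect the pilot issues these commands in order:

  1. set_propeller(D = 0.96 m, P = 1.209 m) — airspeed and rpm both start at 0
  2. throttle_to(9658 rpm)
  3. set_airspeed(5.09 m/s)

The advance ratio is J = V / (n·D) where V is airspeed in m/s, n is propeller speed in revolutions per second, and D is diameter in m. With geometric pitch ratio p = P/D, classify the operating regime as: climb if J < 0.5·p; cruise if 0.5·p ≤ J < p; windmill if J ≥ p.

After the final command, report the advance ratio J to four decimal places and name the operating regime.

J = 0.0329, regime = climb

set_propeller: D = 0.96 m, P = 1.209 m (p = P/D = 1.259375); state ← (V=0, rpm=0)
throttle_to(9658): rpm ← 9658
set_airspeed(5.09): V ← 5.09 m/s
final state: V = 5.09 m/s, rpm = 9658 → n = rpm/60 = 160.966667 rev/s
J = V / (n·D) = 5.09 / (160.966667 × 0.96) = 0.032939
regime bands: climb J<0.6297 | cruise [0.6297, 1.2594) | windmill J≥1.2594
J = 0.0329 → climb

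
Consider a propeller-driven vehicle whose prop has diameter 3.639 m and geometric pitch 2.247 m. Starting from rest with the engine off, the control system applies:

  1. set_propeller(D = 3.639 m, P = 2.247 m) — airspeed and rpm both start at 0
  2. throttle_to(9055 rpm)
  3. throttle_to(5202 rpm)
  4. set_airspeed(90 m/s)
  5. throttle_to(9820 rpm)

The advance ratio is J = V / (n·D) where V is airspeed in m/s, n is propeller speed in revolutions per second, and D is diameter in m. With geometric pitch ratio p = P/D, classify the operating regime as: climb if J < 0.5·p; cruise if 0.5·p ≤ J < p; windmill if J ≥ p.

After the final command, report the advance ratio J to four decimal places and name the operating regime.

set_propeller: D = 3.639 m, P = 2.247 m (p = P/D = 0.617477); state ← (V=0, rpm=0)
throttle_to(9055): rpm ← 9055
throttle_to(5202): rpm ← 5202
set_airspeed(90): V ← 90 m/s
throttle_to(9820): rpm ← 9820
final state: V = 90 m/s, rpm = 9820 → n = rpm/60 = 163.666667 rev/s
J = V / (n·D) = 90 / (163.666667 × 3.639) = 0.151112
regime bands: climb J<0.3087 | cruise [0.3087, 0.6175) | windmill J≥0.6175
J = 0.1511 → climb

J = 0.1511, regime = climb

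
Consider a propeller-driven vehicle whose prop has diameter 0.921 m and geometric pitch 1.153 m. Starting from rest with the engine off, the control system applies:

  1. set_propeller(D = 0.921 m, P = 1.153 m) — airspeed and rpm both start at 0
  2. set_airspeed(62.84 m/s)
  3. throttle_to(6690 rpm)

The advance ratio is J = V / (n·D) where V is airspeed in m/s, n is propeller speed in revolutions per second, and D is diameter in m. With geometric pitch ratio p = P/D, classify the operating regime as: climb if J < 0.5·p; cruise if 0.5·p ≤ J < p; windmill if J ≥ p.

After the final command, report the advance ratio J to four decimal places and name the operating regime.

set_propeller: D = 0.921 m, P = 1.153 m (p = P/D = 1.251900); state ← (V=0, rpm=0)
set_airspeed(62.84): V ← 62.84 m/s
throttle_to(6690): rpm ← 6690
final state: V = 62.84 m/s, rpm = 6690 → n = rpm/60 = 111.500000 rev/s
J = V / (n·D) = 62.84 / (111.500000 × 0.921) = 0.611930
regime bands: climb J<0.6260 | cruise [0.6260, 1.2519) | windmill J≥1.2519
J = 0.6119 → climb

J = 0.6119, regime = climb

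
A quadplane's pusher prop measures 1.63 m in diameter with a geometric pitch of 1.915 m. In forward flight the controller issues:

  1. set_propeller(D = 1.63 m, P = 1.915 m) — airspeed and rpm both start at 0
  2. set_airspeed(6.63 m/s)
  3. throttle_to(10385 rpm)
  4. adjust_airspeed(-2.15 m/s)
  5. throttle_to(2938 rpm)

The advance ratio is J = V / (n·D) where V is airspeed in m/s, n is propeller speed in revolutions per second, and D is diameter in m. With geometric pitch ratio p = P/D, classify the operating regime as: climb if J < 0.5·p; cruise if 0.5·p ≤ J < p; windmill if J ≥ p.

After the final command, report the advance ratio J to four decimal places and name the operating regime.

set_propeller: D = 1.63 m, P = 1.915 m (p = P/D = 1.174847); state ← (V=0, rpm=0)
set_airspeed(6.63): V ← 6.63 m/s
throttle_to(10385): rpm ← 10385
adjust_airspeed(-2.15): V ← 6.63 -2.15 = 4.48 m/s
throttle_to(2938): rpm ← 2938
final state: V = 4.48 m/s, rpm = 2938 → n = rpm/60 = 48.966667 rev/s
J = V / (n·D) = 4.48 / (48.966667 × 1.63) = 0.056129
regime bands: climb J<0.5874 | cruise [0.5874, 1.1748) | windmill J≥1.1748
J = 0.0561 → climb

J = 0.0561, regime = climb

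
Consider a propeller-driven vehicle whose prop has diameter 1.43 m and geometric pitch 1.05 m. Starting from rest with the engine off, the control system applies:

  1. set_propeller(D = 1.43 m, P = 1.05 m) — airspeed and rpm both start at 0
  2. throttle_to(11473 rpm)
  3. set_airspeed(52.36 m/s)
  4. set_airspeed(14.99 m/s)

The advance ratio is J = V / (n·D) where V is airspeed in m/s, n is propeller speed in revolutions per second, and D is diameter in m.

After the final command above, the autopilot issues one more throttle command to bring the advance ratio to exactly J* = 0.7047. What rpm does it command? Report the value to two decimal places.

rpm = 892.51

set_propeller: D = 1.43 m, P = 1.05 m (p = P/D = 0.734266); state ← (V=0, rpm=0)
throttle_to(11473): rpm ← 11473
set_airspeed(52.36): V ← 52.36 m/s
set_airspeed(14.99): V ← 14.99 m/s
final state: V = 14.99 m/s, rpm = 11473 → n = rpm/60 = 191.216667 rev/s
target J* = 0.7047; solve J* = V/(n·D) for n: n = V/(J*·D) = 14.99/(0.7047 × 1.43) = 14.875149 rev/s
rpm = 60·n = 892.508938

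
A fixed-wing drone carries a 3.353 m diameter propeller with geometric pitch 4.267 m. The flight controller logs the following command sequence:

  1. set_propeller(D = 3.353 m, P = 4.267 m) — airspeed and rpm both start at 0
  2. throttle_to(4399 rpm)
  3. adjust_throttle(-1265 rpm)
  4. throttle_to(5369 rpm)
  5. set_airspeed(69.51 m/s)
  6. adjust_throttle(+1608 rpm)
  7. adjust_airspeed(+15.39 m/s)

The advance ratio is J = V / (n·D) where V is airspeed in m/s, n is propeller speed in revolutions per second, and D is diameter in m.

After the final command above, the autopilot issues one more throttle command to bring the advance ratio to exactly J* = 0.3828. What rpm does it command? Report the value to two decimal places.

rpm = 3968.75

set_propeller: D = 3.353 m, P = 4.267 m (p = P/D = 1.272592); state ← (V=0, rpm=0)
throttle_to(4399): rpm ← 4399
adjust_throttle(-1265): rpm ← 4399 -1265 = 3134
throttle_to(5369): rpm ← 5369
set_airspeed(69.51): V ← 69.51 m/s
adjust_throttle(+1608): rpm ← 5369 +1608 = 6977
adjust_airspeed(+15.39): V ← 69.51 +15.39 = 84.9 m/s
final state: V = 84.9 m/s, rpm = 6977 → n = rpm/60 = 116.283333 rev/s
target J* = 0.3828; solve J* = V/(n·D) for n: n = V/(J*·D) = 84.9/(0.3828 × 3.353) = 66.145790 rev/s
rpm = 60·n = 3968.747400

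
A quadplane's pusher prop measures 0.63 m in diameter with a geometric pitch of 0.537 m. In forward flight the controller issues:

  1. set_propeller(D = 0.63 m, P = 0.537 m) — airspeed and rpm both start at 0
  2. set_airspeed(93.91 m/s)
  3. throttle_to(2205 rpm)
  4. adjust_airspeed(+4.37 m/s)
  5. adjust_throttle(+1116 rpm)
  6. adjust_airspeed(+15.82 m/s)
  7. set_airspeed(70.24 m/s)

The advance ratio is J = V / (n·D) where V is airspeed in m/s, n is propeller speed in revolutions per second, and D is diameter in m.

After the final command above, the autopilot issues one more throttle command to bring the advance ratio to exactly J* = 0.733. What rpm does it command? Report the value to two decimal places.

rpm = 9126.23

set_propeller: D = 0.63 m, P = 0.537 m (p = P/D = 0.852381); state ← (V=0, rpm=0)
set_airspeed(93.91): V ← 93.91 m/s
throttle_to(2205): rpm ← 2205
adjust_airspeed(+4.37): V ← 93.91 +4.37 = 98.28 m/s
adjust_throttle(+1116): rpm ← 2205 +1116 = 3321
adjust_airspeed(+15.82): V ← 98.28 +15.82 = 114.1 m/s
set_airspeed(70.24): V ← 70.24 m/s
final state: V = 70.24 m/s, rpm = 3321 → n = rpm/60 = 55.350000 rev/s
target J* = 0.733; solve J* = V/(n·D) for n: n = V/(J*·D) = 70.24/(0.733 × 0.63) = 152.103770 rev/s
rpm = 60·n = 9126.226207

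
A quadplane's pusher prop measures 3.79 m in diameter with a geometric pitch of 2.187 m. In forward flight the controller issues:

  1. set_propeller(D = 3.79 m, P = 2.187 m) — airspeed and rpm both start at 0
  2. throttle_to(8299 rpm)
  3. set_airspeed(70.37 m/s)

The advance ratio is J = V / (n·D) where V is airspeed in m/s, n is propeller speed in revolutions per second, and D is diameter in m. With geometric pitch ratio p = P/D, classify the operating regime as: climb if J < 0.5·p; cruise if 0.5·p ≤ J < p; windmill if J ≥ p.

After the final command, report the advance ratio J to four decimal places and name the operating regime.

J = 0.1342, regime = climb

set_propeller: D = 3.79 m, P = 2.187 m (p = P/D = 0.577045); state ← (V=0, rpm=0)
throttle_to(8299): rpm ← 8299
set_airspeed(70.37): V ← 70.37 m/s
final state: V = 70.37 m/s, rpm = 8299 → n = rpm/60 = 138.316667 rev/s
J = V / (n·D) = 70.37 / (138.316667 × 3.79) = 0.134237
regime bands: climb J<0.2885 | cruise [0.2885, 0.5770) | windmill J≥0.5770
J = 0.1342 → climb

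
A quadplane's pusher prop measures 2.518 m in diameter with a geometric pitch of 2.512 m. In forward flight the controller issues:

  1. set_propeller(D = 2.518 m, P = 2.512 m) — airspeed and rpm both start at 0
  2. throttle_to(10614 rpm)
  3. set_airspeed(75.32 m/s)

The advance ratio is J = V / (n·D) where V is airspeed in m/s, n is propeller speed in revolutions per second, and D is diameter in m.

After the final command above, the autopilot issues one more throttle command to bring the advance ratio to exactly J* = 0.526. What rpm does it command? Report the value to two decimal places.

rpm = 3412.09

set_propeller: D = 2.518 m, P = 2.512 m (p = P/D = 0.997617); state ← (V=0, rpm=0)
throttle_to(10614): rpm ← 10614
set_airspeed(75.32): V ← 75.32 m/s
final state: V = 75.32 m/s, rpm = 10614 → n = rpm/60 = 176.900000 rev/s
target J* = 0.526; solve J* = V/(n·D) for n: n = V/(J*·D) = 75.32/(0.526 × 2.518) = 56.868116 rev/s
rpm = 60·n = 3412.086966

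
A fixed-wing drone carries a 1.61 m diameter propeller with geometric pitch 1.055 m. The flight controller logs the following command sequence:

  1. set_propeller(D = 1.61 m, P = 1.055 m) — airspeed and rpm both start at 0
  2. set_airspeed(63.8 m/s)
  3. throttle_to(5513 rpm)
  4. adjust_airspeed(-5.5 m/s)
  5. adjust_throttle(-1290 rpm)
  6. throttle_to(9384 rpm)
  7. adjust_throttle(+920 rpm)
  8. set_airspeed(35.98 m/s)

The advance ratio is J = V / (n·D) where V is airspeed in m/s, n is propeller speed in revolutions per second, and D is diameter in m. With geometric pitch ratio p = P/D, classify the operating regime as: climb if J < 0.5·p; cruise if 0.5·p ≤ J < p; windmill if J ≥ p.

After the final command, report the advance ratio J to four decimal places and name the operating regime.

set_propeller: D = 1.61 m, P = 1.055 m (p = P/D = 0.655280); state ← (V=0, rpm=0)
set_airspeed(63.8): V ← 63.8 m/s
throttle_to(5513): rpm ← 5513
adjust_airspeed(-5.5): V ← 63.8 -5.5 = 58.3 m/s
adjust_throttle(-1290): rpm ← 5513 -1290 = 4223
throttle_to(9384): rpm ← 9384
adjust_throttle(+920): rpm ← 9384 +920 = 10304
set_airspeed(35.98): V ← 35.98 m/s
final state: V = 35.98 m/s, rpm = 10304 → n = rpm/60 = 171.733333 rev/s
J = V / (n·D) = 35.98 / (171.733333 × 1.61) = 0.130131
regime bands: climb J<0.3276 | cruise [0.3276, 0.6553) | windmill J≥0.6553
J = 0.1301 → climb

J = 0.1301, regime = climb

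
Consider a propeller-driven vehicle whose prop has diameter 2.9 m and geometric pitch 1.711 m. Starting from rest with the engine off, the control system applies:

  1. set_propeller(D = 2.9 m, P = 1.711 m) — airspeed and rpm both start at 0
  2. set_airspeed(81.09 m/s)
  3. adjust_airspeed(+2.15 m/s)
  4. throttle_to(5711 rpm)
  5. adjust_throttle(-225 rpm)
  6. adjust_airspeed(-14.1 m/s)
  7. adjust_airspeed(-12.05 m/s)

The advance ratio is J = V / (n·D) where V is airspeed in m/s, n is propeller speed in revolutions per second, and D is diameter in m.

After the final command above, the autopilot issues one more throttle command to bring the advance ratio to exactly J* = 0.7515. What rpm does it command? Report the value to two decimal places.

set_propeller: D = 2.9 m, P = 1.711 m (p = P/D = 0.590000); state ← (V=0, rpm=0)
set_airspeed(81.09): V ← 81.09 m/s
adjust_airspeed(+2.15): V ← 81.09 +2.15 = 83.24 m/s
throttle_to(5711): rpm ← 5711
adjust_throttle(-225): rpm ← 5711 -225 = 5486
adjust_airspeed(-14.1): V ← 83.24 -14.1 = 69.14 m/s
adjust_airspeed(-12.05): V ← 69.14 -12.05 = 57.09 m/s
final state: V = 57.09 m/s, rpm = 5486 → n = rpm/60 = 91.433333 rev/s
target J* = 0.7515; solve J* = V/(n·D) for n: n = V/(J*·D) = 57.09/(0.7515 × 2.9) = 26.195884 rev/s
rpm = 60·n = 1571.753046

rpm = 1571.75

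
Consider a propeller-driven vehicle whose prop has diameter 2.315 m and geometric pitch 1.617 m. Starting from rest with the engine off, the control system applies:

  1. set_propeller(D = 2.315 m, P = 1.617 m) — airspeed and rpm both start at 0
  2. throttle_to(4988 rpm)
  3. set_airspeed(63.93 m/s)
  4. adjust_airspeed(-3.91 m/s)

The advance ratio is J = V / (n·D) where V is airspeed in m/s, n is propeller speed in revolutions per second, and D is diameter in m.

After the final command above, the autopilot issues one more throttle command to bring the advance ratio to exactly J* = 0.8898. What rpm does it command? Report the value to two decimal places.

set_propeller: D = 2.315 m, P = 1.617 m (p = P/D = 0.698488); state ← (V=0, rpm=0)
throttle_to(4988): rpm ← 4988
set_airspeed(63.93): V ← 63.93 m/s
adjust_airspeed(-3.91): V ← 63.93 -3.91 = 60.02 m/s
final state: V = 60.02 m/s, rpm = 4988 → n = rpm/60 = 83.133333 rev/s
target J* = 0.8898; solve J* = V/(n·D) for n: n = V/(J*·D) = 60.02/(0.8898 × 2.315) = 29.137521 rev/s
rpm = 60·n = 1748.251239

rpm = 1748.25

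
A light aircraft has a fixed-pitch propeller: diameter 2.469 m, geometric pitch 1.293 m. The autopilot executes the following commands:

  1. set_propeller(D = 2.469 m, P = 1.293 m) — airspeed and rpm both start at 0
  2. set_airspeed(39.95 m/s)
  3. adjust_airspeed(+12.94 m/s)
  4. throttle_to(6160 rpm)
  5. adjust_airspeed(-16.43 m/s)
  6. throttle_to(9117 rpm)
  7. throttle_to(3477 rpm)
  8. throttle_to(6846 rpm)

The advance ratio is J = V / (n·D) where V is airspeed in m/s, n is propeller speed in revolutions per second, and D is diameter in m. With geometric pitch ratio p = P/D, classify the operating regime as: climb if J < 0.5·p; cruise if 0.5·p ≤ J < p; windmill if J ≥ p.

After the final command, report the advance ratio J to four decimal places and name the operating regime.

set_propeller: D = 2.469 m, P = 1.293 m (p = P/D = 0.523694); state ← (V=0, rpm=0)
set_airspeed(39.95): V ← 39.95 m/s
adjust_airspeed(+12.94): V ← 39.95 +12.94 = 52.89 m/s
throttle_to(6160): rpm ← 6160
adjust_airspeed(-16.43): V ← 52.89 -16.43 = 36.46 m/s
throttle_to(9117): rpm ← 9117
throttle_to(3477): rpm ← 3477
throttle_to(6846): rpm ← 6846
final state: V = 36.46 m/s, rpm = 6846 → n = rpm/60 = 114.100000 rev/s
J = V / (n·D) = 36.46 / (114.100000 × 2.469) = 0.129423
regime bands: climb J<0.2618 | cruise [0.2618, 0.5237) | windmill J≥0.5237
J = 0.1294 → climb

J = 0.1294, regime = climb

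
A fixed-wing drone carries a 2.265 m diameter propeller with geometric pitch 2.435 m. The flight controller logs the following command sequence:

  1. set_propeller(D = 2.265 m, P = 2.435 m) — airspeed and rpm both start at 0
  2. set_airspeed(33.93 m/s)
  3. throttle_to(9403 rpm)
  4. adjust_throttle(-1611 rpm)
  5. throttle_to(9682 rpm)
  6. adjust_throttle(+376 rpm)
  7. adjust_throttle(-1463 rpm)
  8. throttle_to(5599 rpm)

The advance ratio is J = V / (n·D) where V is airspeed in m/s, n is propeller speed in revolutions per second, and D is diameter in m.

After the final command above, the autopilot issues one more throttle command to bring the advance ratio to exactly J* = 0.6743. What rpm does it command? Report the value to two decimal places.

rpm = 1332.95

set_propeller: D = 2.265 m, P = 2.435 m (p = P/D = 1.075055); state ← (V=0, rpm=0)
set_airspeed(33.93): V ← 33.93 m/s
throttle_to(9403): rpm ← 9403
adjust_throttle(-1611): rpm ← 9403 -1611 = 7792
throttle_to(9682): rpm ← 9682
adjust_throttle(+376): rpm ← 9682 +376 = 10058
adjust_throttle(-1463): rpm ← 10058 -1463 = 8595
throttle_to(5599): rpm ← 5599
final state: V = 33.93 m/s, rpm = 5599 → n = rpm/60 = 93.316667 rev/s
target J* = 0.6743; solve J* = V/(n·D) for n: n = V/(J*·D) = 33.93/(0.6743 × 2.265) = 22.215827 rev/s
rpm = 60·n = 1332.949647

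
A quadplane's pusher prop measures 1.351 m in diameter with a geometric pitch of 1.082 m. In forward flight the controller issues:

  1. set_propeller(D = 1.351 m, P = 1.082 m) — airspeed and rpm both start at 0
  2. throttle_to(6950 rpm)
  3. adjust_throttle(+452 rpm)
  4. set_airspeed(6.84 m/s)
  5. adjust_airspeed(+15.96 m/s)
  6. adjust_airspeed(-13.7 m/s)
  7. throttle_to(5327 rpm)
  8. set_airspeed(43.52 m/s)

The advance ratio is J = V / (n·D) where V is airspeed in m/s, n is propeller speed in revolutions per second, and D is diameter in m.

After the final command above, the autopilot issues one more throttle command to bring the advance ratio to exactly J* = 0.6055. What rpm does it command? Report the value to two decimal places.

rpm = 3192.06

set_propeller: D = 1.351 m, P = 1.082 m (p = P/D = 0.800888); state ← (V=0, rpm=0)
throttle_to(6950): rpm ← 6950
adjust_throttle(+452): rpm ← 6950 +452 = 7402
set_airspeed(6.84): V ← 6.84 m/s
adjust_airspeed(+15.96): V ← 6.84 +15.96 = 22.8 m/s
adjust_airspeed(-13.7): V ← 22.8 -13.7 = 9.1 m/s
throttle_to(5327): rpm ← 5327
set_airspeed(43.52): V ← 43.52 m/s
final state: V = 43.52 m/s, rpm = 5327 → n = rpm/60 = 88.783333 rev/s
target J* = 0.6055; solve J* = V/(n·D) for n: n = V/(J*·D) = 43.52/(0.6055 × 1.351) = 53.200950 rev/s
rpm = 60·n = 3192.057020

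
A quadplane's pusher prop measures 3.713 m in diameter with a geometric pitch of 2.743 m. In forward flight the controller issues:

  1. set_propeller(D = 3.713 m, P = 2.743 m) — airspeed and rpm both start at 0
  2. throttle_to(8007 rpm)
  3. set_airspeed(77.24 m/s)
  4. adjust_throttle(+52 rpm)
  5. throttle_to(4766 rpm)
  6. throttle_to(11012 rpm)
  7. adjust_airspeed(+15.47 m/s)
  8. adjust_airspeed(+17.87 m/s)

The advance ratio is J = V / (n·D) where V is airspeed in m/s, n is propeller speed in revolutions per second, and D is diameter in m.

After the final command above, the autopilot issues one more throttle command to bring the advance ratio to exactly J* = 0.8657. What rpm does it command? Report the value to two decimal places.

set_propeller: D = 3.713 m, P = 2.743 m (p = P/D = 0.738756); state ← (V=0, rpm=0)
throttle_to(8007): rpm ← 8007
set_airspeed(77.24): V ← 77.24 m/s
adjust_throttle(+52): rpm ← 8007 +52 = 8059
throttle_to(4766): rpm ← 4766
throttle_to(11012): rpm ← 11012
adjust_airspeed(+15.47): V ← 77.24 +15.47 = 92.71 m/s
adjust_airspeed(+17.87): V ← 92.71 +17.87 = 110.58 m/s
final state: V = 110.58 m/s, rpm = 11012 → n = rpm/60 = 183.533333 rev/s
target J* = 0.8657; solve J* = V/(n·D) for n: n = V/(J*·D) = 110.58/(0.8657 × 3.713) = 34.402042 rev/s
rpm = 60·n = 2064.122506

rpm = 2064.12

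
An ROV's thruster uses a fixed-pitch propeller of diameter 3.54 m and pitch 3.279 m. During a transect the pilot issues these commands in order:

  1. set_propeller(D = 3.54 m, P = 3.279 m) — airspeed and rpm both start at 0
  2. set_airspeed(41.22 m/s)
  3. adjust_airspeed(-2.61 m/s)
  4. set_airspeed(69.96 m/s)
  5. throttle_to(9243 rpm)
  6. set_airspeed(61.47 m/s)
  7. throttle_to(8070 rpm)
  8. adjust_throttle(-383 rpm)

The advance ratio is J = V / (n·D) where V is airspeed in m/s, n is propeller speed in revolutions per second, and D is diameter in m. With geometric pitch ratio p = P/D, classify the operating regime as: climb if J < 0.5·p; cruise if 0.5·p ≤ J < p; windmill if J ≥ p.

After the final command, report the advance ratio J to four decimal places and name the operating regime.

set_propeller: D = 3.54 m, P = 3.279 m (p = P/D = 0.926271); state ← (V=0, rpm=0)
set_airspeed(41.22): V ← 41.22 m/s
adjust_airspeed(-2.61): V ← 41.22 -2.61 = 38.61 m/s
set_airspeed(69.96): V ← 69.96 m/s
throttle_to(9243): rpm ← 9243
set_airspeed(61.47): V ← 61.47 m/s
throttle_to(8070): rpm ← 8070
adjust_throttle(-383): rpm ← 8070 -383 = 7687
final state: V = 61.47 m/s, rpm = 7687 → n = rpm/60 = 128.116667 rev/s
J = V / (n·D) = 61.47 / (128.116667 × 3.54) = 0.135536
regime bands: climb J<0.4631 | cruise [0.4631, 0.9263) | windmill J≥0.9263
J = 0.1355 → climb

J = 0.1355, regime = climb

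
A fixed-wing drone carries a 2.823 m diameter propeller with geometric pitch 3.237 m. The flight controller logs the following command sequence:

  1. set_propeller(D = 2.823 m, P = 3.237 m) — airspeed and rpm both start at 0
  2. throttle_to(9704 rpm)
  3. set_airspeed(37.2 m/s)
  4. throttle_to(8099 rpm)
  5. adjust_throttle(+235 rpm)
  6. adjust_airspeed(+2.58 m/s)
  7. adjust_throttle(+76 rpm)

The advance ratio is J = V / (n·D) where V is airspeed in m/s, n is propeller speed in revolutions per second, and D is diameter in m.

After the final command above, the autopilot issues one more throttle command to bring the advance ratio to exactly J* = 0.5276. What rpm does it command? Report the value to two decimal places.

rpm = 1602.51

set_propeller: D = 2.823 m, P = 3.237 m (p = P/D = 1.146652); state ← (V=0, rpm=0)
throttle_to(9704): rpm ← 9704
set_airspeed(37.2): V ← 37.2 m/s
throttle_to(8099): rpm ← 8099
adjust_throttle(+235): rpm ← 8099 +235 = 8334
adjust_airspeed(+2.58): V ← 37.2 +2.58 = 39.78 m/s
adjust_throttle(+76): rpm ← 8334 +76 = 8410
final state: V = 39.78 m/s, rpm = 8410 → n = rpm/60 = 140.166667 rev/s
target J* = 0.5276; solve J* = V/(n·D) for n: n = V/(J*·D) = 39.78/(0.5276 × 2.823) = 26.708476 rev/s
rpm = 60·n = 1602.508583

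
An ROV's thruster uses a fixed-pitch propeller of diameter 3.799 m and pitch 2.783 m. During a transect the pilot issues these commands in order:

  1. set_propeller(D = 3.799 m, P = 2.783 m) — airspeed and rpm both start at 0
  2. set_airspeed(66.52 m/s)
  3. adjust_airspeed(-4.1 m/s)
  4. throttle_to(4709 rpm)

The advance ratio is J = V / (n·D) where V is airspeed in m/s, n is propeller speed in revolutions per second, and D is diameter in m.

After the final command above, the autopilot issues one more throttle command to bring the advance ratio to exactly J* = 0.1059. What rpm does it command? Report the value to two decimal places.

rpm = 9309.14

set_propeller: D = 3.799 m, P = 2.783 m (p = P/D = 0.732561); state ← (V=0, rpm=0)
set_airspeed(66.52): V ← 66.52 m/s
adjust_airspeed(-4.1): V ← 66.52 -4.1 = 62.42 m/s
throttle_to(4709): rpm ← 4709
final state: V = 62.42 m/s, rpm = 4709 → n = rpm/60 = 78.483333 rev/s
target J* = 0.1059; solve J* = V/(n·D) for n: n = V/(J*·D) = 62.42/(0.1059 × 3.799) = 155.152405 rev/s
rpm = 60·n = 9309.144273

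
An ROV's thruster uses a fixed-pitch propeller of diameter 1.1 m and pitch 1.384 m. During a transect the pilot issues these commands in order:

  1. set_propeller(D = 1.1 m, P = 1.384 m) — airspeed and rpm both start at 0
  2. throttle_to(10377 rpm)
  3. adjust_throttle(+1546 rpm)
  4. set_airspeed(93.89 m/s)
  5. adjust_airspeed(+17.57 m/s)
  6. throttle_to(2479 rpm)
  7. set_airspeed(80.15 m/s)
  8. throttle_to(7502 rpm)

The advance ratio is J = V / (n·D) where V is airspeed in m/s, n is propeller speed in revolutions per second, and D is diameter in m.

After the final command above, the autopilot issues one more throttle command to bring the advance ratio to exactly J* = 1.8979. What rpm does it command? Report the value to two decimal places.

rpm = 2303.50

set_propeller: D = 1.1 m, P = 1.384 m (p = P/D = 1.258182); state ← (V=0, rpm=0)
throttle_to(10377): rpm ← 10377
adjust_throttle(+1546): rpm ← 10377 +1546 = 11923
set_airspeed(93.89): V ← 93.89 m/s
adjust_airspeed(+17.57): V ← 93.89 +17.57 = 111.46 m/s
throttle_to(2479): rpm ← 2479
set_airspeed(80.15): V ← 80.15 m/s
throttle_to(7502): rpm ← 7502
final state: V = 80.15 m/s, rpm = 7502 → n = rpm/60 = 125.033333 rev/s
target J* = 1.8979; solve J* = V/(n·D) for n: n = V/(J*·D) = 80.15/(1.8979 × 1.1) = 38.391715 rev/s
rpm = 60·n = 2303.502915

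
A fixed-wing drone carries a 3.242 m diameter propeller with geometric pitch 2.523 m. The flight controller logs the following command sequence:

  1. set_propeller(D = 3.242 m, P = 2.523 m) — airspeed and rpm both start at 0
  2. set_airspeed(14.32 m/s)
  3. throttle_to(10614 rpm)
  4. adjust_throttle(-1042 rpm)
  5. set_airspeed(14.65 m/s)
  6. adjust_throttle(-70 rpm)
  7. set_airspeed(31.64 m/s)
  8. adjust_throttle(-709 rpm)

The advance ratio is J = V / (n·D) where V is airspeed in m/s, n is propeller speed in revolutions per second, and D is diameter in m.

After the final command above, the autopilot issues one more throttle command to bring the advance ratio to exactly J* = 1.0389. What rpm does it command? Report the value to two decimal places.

set_propeller: D = 3.242 m, P = 2.523 m (p = P/D = 0.778223); state ← (V=0, rpm=0)
set_airspeed(14.32): V ← 14.32 m/s
throttle_to(10614): rpm ← 10614
adjust_throttle(-1042): rpm ← 10614 -1042 = 9572
set_airspeed(14.65): V ← 14.65 m/s
adjust_throttle(-70): rpm ← 9572 -70 = 9502
set_airspeed(31.64): V ← 31.64 m/s
adjust_throttle(-709): rpm ← 9502 -709 = 8793
final state: V = 31.64 m/s, rpm = 8793 → n = rpm/60 = 146.550000 rev/s
target J* = 1.0389; solve J* = V/(n·D) for n: n = V/(J*·D) = 31.64/(1.0389 × 3.242) = 9.393982 rev/s
rpm = 60·n = 563.638913

rpm = 563.64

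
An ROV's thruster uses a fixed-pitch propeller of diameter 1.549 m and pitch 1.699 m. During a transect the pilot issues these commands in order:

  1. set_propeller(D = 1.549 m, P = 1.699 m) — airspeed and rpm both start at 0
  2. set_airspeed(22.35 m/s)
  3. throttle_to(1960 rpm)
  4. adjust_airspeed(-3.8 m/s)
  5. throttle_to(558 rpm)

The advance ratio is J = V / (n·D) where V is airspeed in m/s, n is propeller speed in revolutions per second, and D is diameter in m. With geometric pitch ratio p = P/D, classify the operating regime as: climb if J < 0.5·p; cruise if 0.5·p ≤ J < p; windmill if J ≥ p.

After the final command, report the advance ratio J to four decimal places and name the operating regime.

set_propeller: D = 1.549 m, P = 1.699 m (p = P/D = 1.096837); state ← (V=0, rpm=0)
set_airspeed(22.35): V ← 22.35 m/s
throttle_to(1960): rpm ← 1960
adjust_airspeed(-3.8): V ← 22.35 -3.8 = 18.55 m/s
throttle_to(558): rpm ← 558
final state: V = 18.55 m/s, rpm = 558 → n = rpm/60 = 9.300000 rev/s
J = V / (n·D) = 18.55 / (9.300000 × 1.549) = 1.287685
regime bands: climb J<0.5484 | cruise [0.5484, 1.0968) | windmill J≥1.0968
J = 1.2877 → windmill

J = 1.2877, regime = windmill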